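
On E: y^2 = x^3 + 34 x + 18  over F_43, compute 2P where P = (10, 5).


Doubling: s = (3 x1^2 + a) / (2 y1)
s = (3*10^2 + 34) / (2*5) mod 43 = 42
x3 = s^2 - 2 x1 mod 43 = 42^2 - 2*10 = 24
y3 = s (x1 - x3) - y1 mod 43 = 42 * (10 - 24) - 5 = 9

2P = (24, 9)


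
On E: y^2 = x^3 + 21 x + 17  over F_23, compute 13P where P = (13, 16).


k = 13 = 1101_2 (binary, LSB first: 1011)
Double-and-add from P = (13, 16):
  bit 0 = 1: acc = O + (13, 16) = (13, 16)
  bit 1 = 0: acc unchanged = (13, 16)
  bit 2 = 1: acc = (13, 16) + (10, 10) = (4, 2)
  bit 3 = 1: acc = (4, 2) + (21, 17) = (10, 13)

13P = (10, 13)


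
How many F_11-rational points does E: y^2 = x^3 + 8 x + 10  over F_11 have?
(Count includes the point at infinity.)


For each x in F_11, count y with y^2 = x^3 + 8 x + 10 mod 11:
  x = 2: RHS = 1, y in [1, 10]  -> 2 point(s)
  x = 8: RHS = 3, y in [5, 6]  -> 2 point(s)
  x = 10: RHS = 1, y in [1, 10]  -> 2 point(s)
Affine points: 6. Add the point at infinity: total = 7.

#E(F_11) = 7


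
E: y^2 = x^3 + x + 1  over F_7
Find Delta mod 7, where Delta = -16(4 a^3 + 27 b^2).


4 a^3 + 27 b^2 = 4*1^3 + 27*1^2 = 4 + 27 = 31
Delta = -16 * (31) = -496
Delta mod 7 = 1

Delta = 1 (mod 7)


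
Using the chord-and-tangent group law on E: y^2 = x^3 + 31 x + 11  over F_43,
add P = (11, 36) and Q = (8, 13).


P != Q, so use the chord formula.
s = (y2 - y1) / (x2 - x1) = (20) / (40) mod 43 = 22
x3 = s^2 - x1 - x2 mod 43 = 22^2 - 11 - 8 = 35
y3 = s (x1 - x3) - y1 mod 43 = 22 * (11 - 35) - 36 = 38

P + Q = (35, 38)


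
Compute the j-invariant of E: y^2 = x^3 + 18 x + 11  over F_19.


Delta = -16(4 a^3 + 27 b^2) mod 19 = 4
-1728 * (4 a)^3 = -1728 * (4*18)^3 mod 19 = 12
j = 12 * 4^(-1) mod 19 = 3

j = 3 (mod 19)


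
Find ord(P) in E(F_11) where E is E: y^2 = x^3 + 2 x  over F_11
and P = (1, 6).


Compute successive multiples of P until we hit O:
  1P = (1, 6)
  2P = (1, 5)
  3P = O

ord(P) = 3


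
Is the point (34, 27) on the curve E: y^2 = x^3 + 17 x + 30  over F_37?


Check whether y^2 = x^3 + 17 x + 30 (mod 37) for (x, y) = (34, 27).
LHS: y^2 = 27^2 mod 37 = 26
RHS: x^3 + 17 x + 30 = 34^3 + 17*34 + 30 mod 37 = 26
LHS = RHS

Yes, on the curve


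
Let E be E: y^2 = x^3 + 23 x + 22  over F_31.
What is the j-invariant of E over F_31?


Delta = -16(4 a^3 + 27 b^2) mod 31 = 8
-1728 * (4 a)^3 = -1728 * (4*23)^3 mod 31 = 23
j = 23 * 8^(-1) mod 31 = 30

j = 30 (mod 31)


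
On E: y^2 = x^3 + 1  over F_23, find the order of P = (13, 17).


Compute successive multiples of P until we hit O:
  1P = (13, 17)
  2P = (1, 5)
  3P = (10, 9)
  4P = (2, 20)
  5P = (21, 4)
  6P = (15, 15)
  7P = (19, 12)
  8P = (0, 22)
  ... (continuing to 24P)
  24P = O

ord(P) = 24


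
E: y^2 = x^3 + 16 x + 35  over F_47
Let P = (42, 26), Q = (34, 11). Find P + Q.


P != Q, so use the chord formula.
s = (y2 - y1) / (x2 - x1) = (32) / (39) mod 47 = 43
x3 = s^2 - x1 - x2 mod 47 = 43^2 - 42 - 34 = 34
y3 = s (x1 - x3) - y1 mod 47 = 43 * (42 - 34) - 26 = 36

P + Q = (34, 36)


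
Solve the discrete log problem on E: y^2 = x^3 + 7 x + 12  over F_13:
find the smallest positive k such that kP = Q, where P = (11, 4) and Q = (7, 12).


Enumerate multiples of P until we hit Q = (7, 12):
  1P = (11, 4)
  2P = (7, 12)
Match found at i = 2.

k = 2


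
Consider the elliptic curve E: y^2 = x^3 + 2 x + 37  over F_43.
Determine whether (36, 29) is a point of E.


Check whether y^2 = x^3 + 2 x + 37 (mod 43) for (x, y) = (36, 29).
LHS: y^2 = 29^2 mod 43 = 24
RHS: x^3 + 2 x + 37 = 36^3 + 2*36 + 37 mod 43 = 24
LHS = RHS

Yes, on the curve


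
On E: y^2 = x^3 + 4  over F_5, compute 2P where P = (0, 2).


Doubling: s = (3 x1^2 + a) / (2 y1)
s = (3*0^2 + 0) / (2*2) mod 5 = 0
x3 = s^2 - 2 x1 mod 5 = 0^2 - 2*0 = 0
y3 = s (x1 - x3) - y1 mod 5 = 0 * (0 - 0) - 2 = 3

2P = (0, 3)


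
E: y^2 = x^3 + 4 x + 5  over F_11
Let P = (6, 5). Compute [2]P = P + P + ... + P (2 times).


k = 2 = 10_2 (binary, LSB first: 01)
Double-and-add from P = (6, 5):
  bit 0 = 0: acc unchanged = O
  bit 1 = 1: acc = O + (3, 0) = (3, 0)

2P = (3, 0)


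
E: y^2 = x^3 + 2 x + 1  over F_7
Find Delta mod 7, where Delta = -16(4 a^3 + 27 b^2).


4 a^3 + 27 b^2 = 4*2^3 + 27*1^2 = 32 + 27 = 59
Delta = -16 * (59) = -944
Delta mod 7 = 1

Delta = 1 (mod 7)


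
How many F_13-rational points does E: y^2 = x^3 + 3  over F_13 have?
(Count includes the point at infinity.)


For each x in F_13, count y with y^2 = x^3 + 0 x + 3 mod 13:
  x = 0: RHS = 3, y in [4, 9]  -> 2 point(s)
  x = 1: RHS = 4, y in [2, 11]  -> 2 point(s)
  x = 3: RHS = 4, y in [2, 11]  -> 2 point(s)
  x = 9: RHS = 4, y in [2, 11]  -> 2 point(s)
Affine points: 8. Add the point at infinity: total = 9.

#E(F_13) = 9


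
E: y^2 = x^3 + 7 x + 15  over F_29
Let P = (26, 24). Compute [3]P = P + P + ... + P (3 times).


k = 3 = 11_2 (binary, LSB first: 11)
Double-and-add from P = (26, 24):
  bit 0 = 1: acc = O + (26, 24) = (26, 24)
  bit 1 = 1: acc = (26, 24) + (28, 6) = (27, 14)

3P = (27, 14)


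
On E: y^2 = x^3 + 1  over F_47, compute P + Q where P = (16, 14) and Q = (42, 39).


P != Q, so use the chord formula.
s = (y2 - y1) / (x2 - x1) = (25) / (26) mod 47 = 10
x3 = s^2 - x1 - x2 mod 47 = 10^2 - 16 - 42 = 42
y3 = s (x1 - x3) - y1 mod 47 = 10 * (16 - 42) - 14 = 8

P + Q = (42, 8)


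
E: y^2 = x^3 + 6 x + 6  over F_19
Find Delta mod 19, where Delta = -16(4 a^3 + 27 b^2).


4 a^3 + 27 b^2 = 4*6^3 + 27*6^2 = 864 + 972 = 1836
Delta = -16 * (1836) = -29376
Delta mod 19 = 17

Delta = 17 (mod 19)


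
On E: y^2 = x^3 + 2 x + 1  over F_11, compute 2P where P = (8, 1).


Doubling: s = (3 x1^2 + a) / (2 y1)
s = (3*8^2 + 2) / (2*1) mod 11 = 9
x3 = s^2 - 2 x1 mod 11 = 9^2 - 2*8 = 10
y3 = s (x1 - x3) - y1 mod 11 = 9 * (8 - 10) - 1 = 3

2P = (10, 3)


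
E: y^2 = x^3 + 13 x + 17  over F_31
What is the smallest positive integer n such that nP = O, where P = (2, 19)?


Compute successive multiples of P until we hit O:
  1P = (2, 19)
  2P = (29, 13)
  3P = (10, 0)
  4P = (29, 18)
  5P = (2, 12)
  6P = O

ord(P) = 6


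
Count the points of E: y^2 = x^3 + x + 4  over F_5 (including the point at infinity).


For each x in F_5, count y with y^2 = x^3 + 1 x + 4 mod 5:
  x = 0: RHS = 4, y in [2, 3]  -> 2 point(s)
  x = 1: RHS = 1, y in [1, 4]  -> 2 point(s)
  x = 2: RHS = 4, y in [2, 3]  -> 2 point(s)
  x = 3: RHS = 4, y in [2, 3]  -> 2 point(s)
Affine points: 8. Add the point at infinity: total = 9.

#E(F_5) = 9


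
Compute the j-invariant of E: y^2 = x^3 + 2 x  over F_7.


Delta = -16(4 a^3 + 27 b^2) mod 7 = 6
-1728 * (4 a)^3 = -1728 * (4*2)^3 mod 7 = 1
j = 1 * 6^(-1) mod 7 = 6

j = 6 (mod 7)


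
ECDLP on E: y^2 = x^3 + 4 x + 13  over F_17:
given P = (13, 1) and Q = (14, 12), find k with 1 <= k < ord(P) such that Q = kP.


Enumerate multiples of P until we hit Q = (14, 12):
  1P = (13, 1)
  2P = (4, 12)
  3P = (8, 8)
  4P = (0, 8)
  5P = (6, 7)
  6P = (14, 12)
Match found at i = 6.

k = 6


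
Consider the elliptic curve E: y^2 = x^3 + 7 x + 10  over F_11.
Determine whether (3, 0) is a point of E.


Check whether y^2 = x^3 + 7 x + 10 (mod 11) for (x, y) = (3, 0).
LHS: y^2 = 0^2 mod 11 = 0
RHS: x^3 + 7 x + 10 = 3^3 + 7*3 + 10 mod 11 = 3
LHS != RHS

No, not on the curve


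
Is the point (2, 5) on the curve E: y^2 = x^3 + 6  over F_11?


Check whether y^2 = x^3 + 0 x + 6 (mod 11) for (x, y) = (2, 5).
LHS: y^2 = 5^2 mod 11 = 3
RHS: x^3 + 0 x + 6 = 2^3 + 0*2 + 6 mod 11 = 3
LHS = RHS

Yes, on the curve


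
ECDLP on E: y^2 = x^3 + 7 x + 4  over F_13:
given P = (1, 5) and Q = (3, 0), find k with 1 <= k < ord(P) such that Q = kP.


Enumerate multiples of P until we hit Q = (3, 0):
  1P = (1, 5)
  2P = (12, 10)
  3P = (3, 0)
Match found at i = 3.

k = 3


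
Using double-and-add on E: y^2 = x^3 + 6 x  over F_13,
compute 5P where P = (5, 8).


k = 5 = 101_2 (binary, LSB first: 101)
Double-and-add from P = (5, 8):
  bit 0 = 1: acc = O + (5, 8) = (5, 8)
  bit 1 = 0: acc unchanged = (5, 8)
  bit 2 = 1: acc = (5, 8) + (9, 4) = (0, 0)

5P = (0, 0)


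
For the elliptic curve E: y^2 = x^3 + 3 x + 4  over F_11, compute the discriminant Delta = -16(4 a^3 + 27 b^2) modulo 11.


4 a^3 + 27 b^2 = 4*3^3 + 27*4^2 = 108 + 432 = 540
Delta = -16 * (540) = -8640
Delta mod 11 = 6

Delta = 6 (mod 11)


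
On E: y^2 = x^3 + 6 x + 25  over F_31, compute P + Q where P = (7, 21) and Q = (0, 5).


P != Q, so use the chord formula.
s = (y2 - y1) / (x2 - x1) = (15) / (24) mod 31 = 20
x3 = s^2 - x1 - x2 mod 31 = 20^2 - 7 - 0 = 21
y3 = s (x1 - x3) - y1 mod 31 = 20 * (7 - 21) - 21 = 9

P + Q = (21, 9)


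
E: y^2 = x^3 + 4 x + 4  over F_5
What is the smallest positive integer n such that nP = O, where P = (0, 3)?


Compute successive multiples of P until we hit O:
  1P = (0, 3)
  2P = (1, 3)
  3P = (4, 2)
  4P = (2, 0)
  5P = (4, 3)
  6P = (1, 2)
  7P = (0, 2)
  8P = O

ord(P) = 8


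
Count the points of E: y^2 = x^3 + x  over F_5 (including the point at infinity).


For each x in F_5, count y with y^2 = x^3 + 1 x + 0 mod 5:
  x = 0: RHS = 0, y in [0]  -> 1 point(s)
  x = 2: RHS = 0, y in [0]  -> 1 point(s)
  x = 3: RHS = 0, y in [0]  -> 1 point(s)
Affine points: 3. Add the point at infinity: total = 4.

#E(F_5) = 4


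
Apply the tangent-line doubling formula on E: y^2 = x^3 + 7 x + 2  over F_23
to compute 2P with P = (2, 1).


Doubling: s = (3 x1^2 + a) / (2 y1)
s = (3*2^2 + 7) / (2*1) mod 23 = 21
x3 = s^2 - 2 x1 mod 23 = 21^2 - 2*2 = 0
y3 = s (x1 - x3) - y1 mod 23 = 21 * (2 - 0) - 1 = 18

2P = (0, 18)


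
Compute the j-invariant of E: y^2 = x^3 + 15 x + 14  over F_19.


Delta = -16(4 a^3 + 27 b^2) mod 19 = 3
-1728 * (4 a)^3 = -1728 * (4*15)^3 mod 19 = 8
j = 8 * 3^(-1) mod 19 = 9

j = 9 (mod 19)


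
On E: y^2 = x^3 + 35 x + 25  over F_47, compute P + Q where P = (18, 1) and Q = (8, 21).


P != Q, so use the chord formula.
s = (y2 - y1) / (x2 - x1) = (20) / (37) mod 47 = 45
x3 = s^2 - x1 - x2 mod 47 = 45^2 - 18 - 8 = 25
y3 = s (x1 - x3) - y1 mod 47 = 45 * (18 - 25) - 1 = 13

P + Q = (25, 13)


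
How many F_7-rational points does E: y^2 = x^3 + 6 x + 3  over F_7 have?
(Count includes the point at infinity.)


For each x in F_7, count y with y^2 = x^3 + 6 x + 3 mod 7:
  x = 2: RHS = 2, y in [3, 4]  -> 2 point(s)
  x = 4: RHS = 0, y in [0]  -> 1 point(s)
  x = 5: RHS = 4, y in [2, 5]  -> 2 point(s)
Affine points: 5. Add the point at infinity: total = 6.

#E(F_7) = 6


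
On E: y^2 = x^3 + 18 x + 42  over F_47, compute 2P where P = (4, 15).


Doubling: s = (3 x1^2 + a) / (2 y1)
s = (3*4^2 + 18) / (2*15) mod 47 = 21
x3 = s^2 - 2 x1 mod 47 = 21^2 - 2*4 = 10
y3 = s (x1 - x3) - y1 mod 47 = 21 * (4 - 10) - 15 = 0

2P = (10, 0)


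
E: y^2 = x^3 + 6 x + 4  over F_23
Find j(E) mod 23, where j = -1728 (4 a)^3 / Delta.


Delta = -16(4 a^3 + 27 b^2) mod 23 = 10
-1728 * (4 a)^3 = -1728 * (4*6)^3 mod 23 = 20
j = 20 * 10^(-1) mod 23 = 2

j = 2 (mod 23)


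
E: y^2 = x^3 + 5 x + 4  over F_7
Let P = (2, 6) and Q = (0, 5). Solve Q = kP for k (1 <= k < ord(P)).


Enumerate multiples of P until we hit Q = (0, 5):
  1P = (2, 6)
  2P = (0, 5)
Match found at i = 2.

k = 2


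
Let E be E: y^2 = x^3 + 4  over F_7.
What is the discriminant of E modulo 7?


4 a^3 + 27 b^2 = 4*0^3 + 27*4^2 = 0 + 432 = 432
Delta = -16 * (432) = -6912
Delta mod 7 = 4

Delta = 4 (mod 7)


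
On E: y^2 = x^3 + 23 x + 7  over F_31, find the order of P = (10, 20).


Compute successive multiples of P until we hit O:
  1P = (10, 20)
  2P = (15, 21)
  3P = (11, 17)
  4P = (19, 7)
  5P = (6, 19)
  6P = (17, 17)
  7P = (20, 2)
  8P = (3, 17)
  ... (continuing to 17P)
  17P = O

ord(P) = 17


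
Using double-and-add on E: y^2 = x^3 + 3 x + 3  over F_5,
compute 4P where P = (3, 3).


k = 4 = 100_2 (binary, LSB first: 001)
Double-and-add from P = (3, 3):
  bit 0 = 0: acc unchanged = O
  bit 1 = 0: acc unchanged = O
  bit 2 = 1: acc = O + (3, 2) = (3, 2)

4P = (3, 2)


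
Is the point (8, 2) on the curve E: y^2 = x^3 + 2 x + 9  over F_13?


Check whether y^2 = x^3 + 2 x + 9 (mod 13) for (x, y) = (8, 2).
LHS: y^2 = 2^2 mod 13 = 4
RHS: x^3 + 2 x + 9 = 8^3 + 2*8 + 9 mod 13 = 4
LHS = RHS

Yes, on the curve


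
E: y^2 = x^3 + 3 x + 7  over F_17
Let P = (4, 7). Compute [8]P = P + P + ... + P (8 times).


k = 8 = 1000_2 (binary, LSB first: 0001)
Double-and-add from P = (4, 7):
  bit 0 = 0: acc unchanged = O
  bit 1 = 0: acc unchanged = O
  bit 2 = 0: acc unchanged = O
  bit 3 = 1: acc = O + (2, 2) = (2, 2)

8P = (2, 2)


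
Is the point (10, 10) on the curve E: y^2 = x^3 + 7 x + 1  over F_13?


Check whether y^2 = x^3 + 7 x + 1 (mod 13) for (x, y) = (10, 10).
LHS: y^2 = 10^2 mod 13 = 9
RHS: x^3 + 7 x + 1 = 10^3 + 7*10 + 1 mod 13 = 5
LHS != RHS

No, not on the curve


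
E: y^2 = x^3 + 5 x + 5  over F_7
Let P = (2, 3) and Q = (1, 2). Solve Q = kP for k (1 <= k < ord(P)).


Enumerate multiples of P until we hit Q = (1, 2):
  1P = (2, 3)
  2P = (5, 6)
  3P = (1, 5)
  4P = (1, 2)
Match found at i = 4.

k = 4


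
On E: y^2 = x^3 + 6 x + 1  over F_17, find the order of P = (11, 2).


Compute successive multiples of P until we hit O:
  1P = (11, 2)
  2P = (4, 2)
  3P = (2, 15)
  4P = (0, 1)
  5P = (15, 10)
  6P = (12, 13)
  7P = (13, 10)
  8P = (9, 6)
  ... (continuing to 22P)
  22P = O

ord(P) = 22


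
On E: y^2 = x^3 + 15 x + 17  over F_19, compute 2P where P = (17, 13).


Doubling: s = (3 x1^2 + a) / (2 y1)
s = (3*17^2 + 15) / (2*13) mod 19 = 12
x3 = s^2 - 2 x1 mod 19 = 12^2 - 2*17 = 15
y3 = s (x1 - x3) - y1 mod 19 = 12 * (17 - 15) - 13 = 11

2P = (15, 11)


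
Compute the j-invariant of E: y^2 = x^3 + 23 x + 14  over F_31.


Delta = -16(4 a^3 + 27 b^2) mod 31 = 21
-1728 * (4 a)^3 = -1728 * (4*23)^3 mod 31 = 23
j = 23 * 21^(-1) mod 31 = 7

j = 7 (mod 31)


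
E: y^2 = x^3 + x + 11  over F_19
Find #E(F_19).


For each x in F_19, count y with y^2 = x^3 + 1 x + 11 mod 19:
  x = 0: RHS = 11, y in [7, 12]  -> 2 point(s)
  x = 6: RHS = 5, y in [9, 10]  -> 2 point(s)
  x = 7: RHS = 0, y in [0]  -> 1 point(s)
  x = 11: RHS = 4, y in [2, 17]  -> 2 point(s)
  x = 13: RHS = 17, y in [6, 13]  -> 2 point(s)
  x = 15: RHS = 0, y in [0]  -> 1 point(s)
  x = 16: RHS = 0, y in [0]  -> 1 point(s)
  x = 17: RHS = 1, y in [1, 18]  -> 2 point(s)
  x = 18: RHS = 9, y in [3, 16]  -> 2 point(s)
Affine points: 15. Add the point at infinity: total = 16.

#E(F_19) = 16


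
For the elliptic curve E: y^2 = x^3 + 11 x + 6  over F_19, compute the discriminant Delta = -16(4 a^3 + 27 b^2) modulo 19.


4 a^3 + 27 b^2 = 4*11^3 + 27*6^2 = 5324 + 972 = 6296
Delta = -16 * (6296) = -100736
Delta mod 19 = 2

Delta = 2 (mod 19)


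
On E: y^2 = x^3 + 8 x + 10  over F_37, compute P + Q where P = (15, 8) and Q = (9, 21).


P != Q, so use the chord formula.
s = (y2 - y1) / (x2 - x1) = (13) / (31) mod 37 = 4
x3 = s^2 - x1 - x2 mod 37 = 4^2 - 15 - 9 = 29
y3 = s (x1 - x3) - y1 mod 37 = 4 * (15 - 29) - 8 = 10

P + Q = (29, 10)


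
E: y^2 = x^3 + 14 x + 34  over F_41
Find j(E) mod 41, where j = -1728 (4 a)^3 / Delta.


Delta = -16(4 a^3 + 27 b^2) mod 41 = 16
-1728 * (4 a)^3 = -1728 * (4*14)^3 mod 41 = 4
j = 4 * 16^(-1) mod 41 = 31

j = 31 (mod 41)


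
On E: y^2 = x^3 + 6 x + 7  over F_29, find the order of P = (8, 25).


Compute successive multiples of P until we hit O:
  1P = (8, 25)
  2P = (22, 17)
  3P = (23, 25)
  4P = (27, 4)
  5P = (19, 7)
  6P = (3, 9)
  7P = (12, 26)
  8P = (0, 6)
  ... (continuing to 18P)
  18P = O

ord(P) = 18


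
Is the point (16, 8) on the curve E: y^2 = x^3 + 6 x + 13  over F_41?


Check whether y^2 = x^3 + 6 x + 13 (mod 41) for (x, y) = (16, 8).
LHS: y^2 = 8^2 mod 41 = 23
RHS: x^3 + 6 x + 13 = 16^3 + 6*16 + 13 mod 41 = 23
LHS = RHS

Yes, on the curve


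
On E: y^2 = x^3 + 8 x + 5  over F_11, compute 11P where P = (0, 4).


k = 11 = 1011_2 (binary, LSB first: 1101)
Double-and-add from P = (0, 4):
  bit 0 = 1: acc = O + (0, 4) = (0, 4)
  bit 1 = 1: acc = (0, 4) + (1, 6) = (3, 1)
  bit 2 = 0: acc unchanged = (3, 1)
  bit 3 = 1: acc = (3, 1) + (8, 8) = (9, 6)

11P = (9, 6)


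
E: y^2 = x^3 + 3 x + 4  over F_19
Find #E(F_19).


For each x in F_19, count y with y^2 = x^3 + 3 x + 4 mod 19:
  x = 0: RHS = 4, y in [2, 17]  -> 2 point(s)
  x = 4: RHS = 4, y in [2, 17]  -> 2 point(s)
  x = 5: RHS = 11, y in [7, 12]  -> 2 point(s)
  x = 7: RHS = 7, y in [8, 11]  -> 2 point(s)
  x = 9: RHS = 0, y in [0]  -> 1 point(s)
  x = 11: RHS = 0, y in [0]  -> 1 point(s)
  x = 12: RHS = 1, y in [1, 18]  -> 2 point(s)
  x = 13: RHS = 17, y in [6, 13]  -> 2 point(s)
  x = 14: RHS = 16, y in [4, 15]  -> 2 point(s)
  x = 15: RHS = 4, y in [2, 17]  -> 2 point(s)
  x = 16: RHS = 6, y in [5, 14]  -> 2 point(s)
  x = 17: RHS = 9, y in [3, 16]  -> 2 point(s)
  x = 18: RHS = 0, y in [0]  -> 1 point(s)
Affine points: 23. Add the point at infinity: total = 24.

#E(F_19) = 24


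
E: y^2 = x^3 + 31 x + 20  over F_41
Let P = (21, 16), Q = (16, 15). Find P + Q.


P != Q, so use the chord formula.
s = (y2 - y1) / (x2 - x1) = (40) / (36) mod 41 = 33
x3 = s^2 - x1 - x2 mod 41 = 33^2 - 21 - 16 = 27
y3 = s (x1 - x3) - y1 mod 41 = 33 * (21 - 27) - 16 = 32

P + Q = (27, 32)


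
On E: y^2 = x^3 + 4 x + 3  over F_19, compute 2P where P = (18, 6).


Doubling: s = (3 x1^2 + a) / (2 y1)
s = (3*18^2 + 4) / (2*6) mod 19 = 18
x3 = s^2 - 2 x1 mod 19 = 18^2 - 2*18 = 3
y3 = s (x1 - x3) - y1 mod 19 = 18 * (18 - 3) - 6 = 17

2P = (3, 17)


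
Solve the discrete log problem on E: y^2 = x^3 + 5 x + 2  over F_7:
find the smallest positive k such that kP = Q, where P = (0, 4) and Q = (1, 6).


Enumerate multiples of P until we hit Q = (1, 6):
  1P = (0, 4)
  2P = (4, 4)
  3P = (3, 3)
  4P = (1, 1)
  5P = (1, 6)
Match found at i = 5.

k = 5


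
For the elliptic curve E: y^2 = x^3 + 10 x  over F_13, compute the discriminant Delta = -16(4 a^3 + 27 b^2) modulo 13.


4 a^3 + 27 b^2 = 4*10^3 + 27*0^2 = 4000 + 0 = 4000
Delta = -16 * (4000) = -64000
Delta mod 13 = 12

Delta = 12 (mod 13)


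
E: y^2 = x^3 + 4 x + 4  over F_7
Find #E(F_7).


For each x in F_7, count y with y^2 = x^3 + 4 x + 4 mod 7:
  x = 0: RHS = 4, y in [2, 5]  -> 2 point(s)
  x = 1: RHS = 2, y in [3, 4]  -> 2 point(s)
  x = 3: RHS = 1, y in [1, 6]  -> 2 point(s)
  x = 4: RHS = 0, y in [0]  -> 1 point(s)
  x = 5: RHS = 2, y in [3, 4]  -> 2 point(s)
Affine points: 9. Add the point at infinity: total = 10.

#E(F_7) = 10


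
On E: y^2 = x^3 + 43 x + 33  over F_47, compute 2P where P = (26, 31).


Doubling: s = (3 x1^2 + a) / (2 y1)
s = (3*26^2 + 43) / (2*31) mod 47 = 19
x3 = s^2 - 2 x1 mod 47 = 19^2 - 2*26 = 27
y3 = s (x1 - x3) - y1 mod 47 = 19 * (26 - 27) - 31 = 44

2P = (27, 44)


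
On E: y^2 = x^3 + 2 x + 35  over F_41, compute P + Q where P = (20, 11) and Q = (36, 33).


P != Q, so use the chord formula.
s = (y2 - y1) / (x2 - x1) = (22) / (16) mod 41 = 27
x3 = s^2 - x1 - x2 mod 41 = 27^2 - 20 - 36 = 17
y3 = s (x1 - x3) - y1 mod 41 = 27 * (20 - 17) - 11 = 29

P + Q = (17, 29)


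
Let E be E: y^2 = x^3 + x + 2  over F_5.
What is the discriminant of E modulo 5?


4 a^3 + 27 b^2 = 4*1^3 + 27*2^2 = 4 + 108 = 112
Delta = -16 * (112) = -1792
Delta mod 5 = 3

Delta = 3 (mod 5)


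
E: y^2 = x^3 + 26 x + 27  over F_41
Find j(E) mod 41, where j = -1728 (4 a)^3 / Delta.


Delta = -16(4 a^3 + 27 b^2) mod 41 = 5
-1728 * (4 a)^3 = -1728 * (4*26)^3 mod 41 = 31
j = 31 * 5^(-1) mod 41 = 39

j = 39 (mod 41)


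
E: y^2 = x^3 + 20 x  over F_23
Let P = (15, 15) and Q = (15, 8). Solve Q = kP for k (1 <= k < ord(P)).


Enumerate multiples of P until we hit Q = (15, 8):
  1P = (15, 15)
  2P = (9, 9)
  3P = (0, 0)
  4P = (9, 14)
  5P = (15, 8)
Match found at i = 5.

k = 5


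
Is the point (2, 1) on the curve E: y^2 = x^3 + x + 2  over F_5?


Check whether y^2 = x^3 + 1 x + 2 (mod 5) for (x, y) = (2, 1).
LHS: y^2 = 1^2 mod 5 = 1
RHS: x^3 + 1 x + 2 = 2^3 + 1*2 + 2 mod 5 = 2
LHS != RHS

No, not on the curve


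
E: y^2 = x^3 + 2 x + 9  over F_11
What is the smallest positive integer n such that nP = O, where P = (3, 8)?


Compute successive multiples of P until we hit O:
  1P = (3, 8)
  2P = (3, 3)
  3P = O

ord(P) = 3


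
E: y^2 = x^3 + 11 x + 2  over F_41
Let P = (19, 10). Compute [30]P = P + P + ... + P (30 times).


k = 30 = 11110_2 (binary, LSB first: 01111)
Double-and-add from P = (19, 10):
  bit 0 = 0: acc unchanged = O
  bit 1 = 1: acc = O + (23, 9) = (23, 9)
  bit 2 = 1: acc = (23, 9) + (5, 31) = (15, 4)
  bit 3 = 1: acc = (15, 4) + (13, 28) = (34, 19)
  bit 4 = 1: acc = (34, 19) + (16, 16) = (40, 21)

30P = (40, 21)


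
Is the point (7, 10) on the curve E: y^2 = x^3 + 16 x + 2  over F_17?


Check whether y^2 = x^3 + 16 x + 2 (mod 17) for (x, y) = (7, 10).
LHS: y^2 = 10^2 mod 17 = 15
RHS: x^3 + 16 x + 2 = 7^3 + 16*7 + 2 mod 17 = 15
LHS = RHS

Yes, on the curve


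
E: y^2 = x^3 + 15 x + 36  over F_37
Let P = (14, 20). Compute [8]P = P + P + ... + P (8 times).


k = 8 = 1000_2 (binary, LSB first: 0001)
Double-and-add from P = (14, 20):
  bit 0 = 0: acc unchanged = O
  bit 1 = 0: acc unchanged = O
  bit 2 = 0: acc unchanged = O
  bit 3 = 1: acc = O + (32, 13) = (32, 13)

8P = (32, 13)


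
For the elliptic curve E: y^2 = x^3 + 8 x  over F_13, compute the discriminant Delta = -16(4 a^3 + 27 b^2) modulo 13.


4 a^3 + 27 b^2 = 4*8^3 + 27*0^2 = 2048 + 0 = 2048
Delta = -16 * (2048) = -32768
Delta mod 13 = 5

Delta = 5 (mod 13)


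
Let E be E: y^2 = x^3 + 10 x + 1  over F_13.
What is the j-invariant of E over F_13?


Delta = -16(4 a^3 + 27 b^2) mod 13 = 9
-1728 * (4 a)^3 = -1728 * (4*10)^3 mod 13 = 1
j = 1 * 9^(-1) mod 13 = 3

j = 3 (mod 13)


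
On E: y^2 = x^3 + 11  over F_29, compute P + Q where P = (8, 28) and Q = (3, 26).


P != Q, so use the chord formula.
s = (y2 - y1) / (x2 - x1) = (27) / (24) mod 29 = 12
x3 = s^2 - x1 - x2 mod 29 = 12^2 - 8 - 3 = 17
y3 = s (x1 - x3) - y1 mod 29 = 12 * (8 - 17) - 28 = 9

P + Q = (17, 9)


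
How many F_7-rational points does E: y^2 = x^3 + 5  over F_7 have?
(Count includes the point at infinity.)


For each x in F_7, count y with y^2 = x^3 + 0 x + 5 mod 7:
  x = 3: RHS = 4, y in [2, 5]  -> 2 point(s)
  x = 5: RHS = 4, y in [2, 5]  -> 2 point(s)
  x = 6: RHS = 4, y in [2, 5]  -> 2 point(s)
Affine points: 6. Add the point at infinity: total = 7.

#E(F_7) = 7


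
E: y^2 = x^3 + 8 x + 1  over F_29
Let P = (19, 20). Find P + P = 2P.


Doubling: s = (3 x1^2 + a) / (2 y1)
s = (3*19^2 + 8) / (2*20) mod 29 = 28
x3 = s^2 - 2 x1 mod 29 = 28^2 - 2*19 = 21
y3 = s (x1 - x3) - y1 mod 29 = 28 * (19 - 21) - 20 = 11

2P = (21, 11)


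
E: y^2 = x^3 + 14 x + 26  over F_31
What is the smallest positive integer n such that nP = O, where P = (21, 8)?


Compute successive multiples of P until we hit O:
  1P = (21, 8)
  2P = (22, 15)
  3P = (6, 4)
  4P = (6, 27)
  5P = (22, 16)
  6P = (21, 23)
  7P = O

ord(P) = 7


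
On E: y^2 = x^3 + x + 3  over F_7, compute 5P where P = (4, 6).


k = 5 = 101_2 (binary, LSB first: 101)
Double-and-add from P = (4, 6):
  bit 0 = 1: acc = O + (4, 6) = (4, 6)
  bit 1 = 0: acc unchanged = (4, 6)
  bit 2 = 1: acc = (4, 6) + (6, 6) = (4, 1)

5P = (4, 1)


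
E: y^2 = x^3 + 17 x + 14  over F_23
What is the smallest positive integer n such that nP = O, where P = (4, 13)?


Compute successive multiples of P until we hit O:
  1P = (4, 13)
  2P = (4, 10)
  3P = O

ord(P) = 3


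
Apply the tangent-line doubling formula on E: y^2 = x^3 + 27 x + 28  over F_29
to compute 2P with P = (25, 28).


Doubling: s = (3 x1^2 + a) / (2 y1)
s = (3*25^2 + 27) / (2*28) mod 29 = 6
x3 = s^2 - 2 x1 mod 29 = 6^2 - 2*25 = 15
y3 = s (x1 - x3) - y1 mod 29 = 6 * (25 - 15) - 28 = 3

2P = (15, 3)


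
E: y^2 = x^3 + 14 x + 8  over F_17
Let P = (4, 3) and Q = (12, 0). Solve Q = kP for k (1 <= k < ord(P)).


Enumerate multiples of P until we hit Q = (12, 0):
  1P = (4, 3)
  2P = (10, 3)
  3P = (3, 14)
  4P = (12, 0)
Match found at i = 4.

k = 4


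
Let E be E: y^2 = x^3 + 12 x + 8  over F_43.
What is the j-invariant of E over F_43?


Delta = -16(4 a^3 + 27 b^2) mod 43 = 5
-1728 * (4 a)^3 = -1728 * (4*12)^3 mod 43 = 32
j = 32 * 5^(-1) mod 43 = 15

j = 15 (mod 43)


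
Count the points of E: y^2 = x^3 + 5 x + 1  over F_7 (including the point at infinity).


For each x in F_7, count y with y^2 = x^3 + 5 x + 1 mod 7:
  x = 0: RHS = 1, y in [1, 6]  -> 2 point(s)
  x = 1: RHS = 0, y in [0]  -> 1 point(s)
  x = 3: RHS = 1, y in [1, 6]  -> 2 point(s)
  x = 4: RHS = 1, y in [1, 6]  -> 2 point(s)
  x = 5: RHS = 4, y in [2, 5]  -> 2 point(s)
  x = 6: RHS = 2, y in [3, 4]  -> 2 point(s)
Affine points: 11. Add the point at infinity: total = 12.

#E(F_7) = 12


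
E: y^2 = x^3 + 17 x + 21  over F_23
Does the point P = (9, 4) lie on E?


Check whether y^2 = x^3 + 17 x + 21 (mod 23) for (x, y) = (9, 4).
LHS: y^2 = 4^2 mod 23 = 16
RHS: x^3 + 17 x + 21 = 9^3 + 17*9 + 21 mod 23 = 6
LHS != RHS

No, not on the curve


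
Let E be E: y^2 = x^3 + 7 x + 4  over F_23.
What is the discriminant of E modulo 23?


4 a^3 + 27 b^2 = 4*7^3 + 27*4^2 = 1372 + 432 = 1804
Delta = -16 * (1804) = -28864
Delta mod 23 = 1

Delta = 1 (mod 23)


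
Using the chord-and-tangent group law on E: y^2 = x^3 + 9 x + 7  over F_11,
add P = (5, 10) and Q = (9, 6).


P != Q, so use the chord formula.
s = (y2 - y1) / (x2 - x1) = (7) / (4) mod 11 = 10
x3 = s^2 - x1 - x2 mod 11 = 10^2 - 5 - 9 = 9
y3 = s (x1 - x3) - y1 mod 11 = 10 * (5 - 9) - 10 = 5

P + Q = (9, 5)


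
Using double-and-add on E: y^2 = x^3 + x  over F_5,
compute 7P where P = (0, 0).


k = 7 = 111_2 (binary, LSB first: 111)
Double-and-add from P = (0, 0):
  bit 0 = 1: acc = O + (0, 0) = (0, 0)
  bit 1 = 1: acc = (0, 0) + O = (0, 0)
  bit 2 = 1: acc = (0, 0) + O = (0, 0)

7P = (0, 0)


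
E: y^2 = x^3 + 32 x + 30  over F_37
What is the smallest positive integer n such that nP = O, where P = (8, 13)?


Compute successive multiples of P until we hit O:
  1P = (8, 13)
  2P = (14, 15)
  3P = (11, 23)
  4P = (25, 29)
  5P = (15, 0)
  6P = (25, 8)
  7P = (11, 14)
  8P = (14, 22)
  ... (continuing to 10P)
  10P = O

ord(P) = 10


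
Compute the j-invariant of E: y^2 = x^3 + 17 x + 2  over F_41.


Delta = -16(4 a^3 + 27 b^2) mod 41 = 32
-1728 * (4 a)^3 = -1728 * (4*17)^3 mod 41 = 23
j = 23 * 32^(-1) mod 41 = 2

j = 2 (mod 41)


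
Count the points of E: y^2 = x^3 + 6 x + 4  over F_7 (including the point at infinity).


For each x in F_7, count y with y^2 = x^3 + 6 x + 4 mod 7:
  x = 0: RHS = 4, y in [2, 5]  -> 2 point(s)
  x = 1: RHS = 4, y in [2, 5]  -> 2 point(s)
  x = 3: RHS = 0, y in [0]  -> 1 point(s)
  x = 4: RHS = 1, y in [1, 6]  -> 2 point(s)
  x = 6: RHS = 4, y in [2, 5]  -> 2 point(s)
Affine points: 9. Add the point at infinity: total = 10.

#E(F_7) = 10


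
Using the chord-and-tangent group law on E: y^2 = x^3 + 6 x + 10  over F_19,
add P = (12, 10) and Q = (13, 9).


P != Q, so use the chord formula.
s = (y2 - y1) / (x2 - x1) = (18) / (1) mod 19 = 18
x3 = s^2 - x1 - x2 mod 19 = 18^2 - 12 - 13 = 14
y3 = s (x1 - x3) - y1 mod 19 = 18 * (12 - 14) - 10 = 11

P + Q = (14, 11)


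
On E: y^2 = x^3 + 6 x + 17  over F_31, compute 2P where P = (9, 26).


Doubling: s = (3 x1^2 + a) / (2 y1)
s = (3*9^2 + 6) / (2*26) mod 31 = 3
x3 = s^2 - 2 x1 mod 31 = 3^2 - 2*9 = 22
y3 = s (x1 - x3) - y1 mod 31 = 3 * (9 - 22) - 26 = 28

2P = (22, 28)


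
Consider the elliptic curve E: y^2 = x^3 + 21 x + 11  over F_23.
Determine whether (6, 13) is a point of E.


Check whether y^2 = x^3 + 21 x + 11 (mod 23) for (x, y) = (6, 13).
LHS: y^2 = 13^2 mod 23 = 8
RHS: x^3 + 21 x + 11 = 6^3 + 21*6 + 11 mod 23 = 8
LHS = RHS

Yes, on the curve


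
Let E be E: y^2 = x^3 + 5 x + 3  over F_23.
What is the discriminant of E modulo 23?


4 a^3 + 27 b^2 = 4*5^3 + 27*3^2 = 500 + 243 = 743
Delta = -16 * (743) = -11888
Delta mod 23 = 3

Delta = 3 (mod 23)


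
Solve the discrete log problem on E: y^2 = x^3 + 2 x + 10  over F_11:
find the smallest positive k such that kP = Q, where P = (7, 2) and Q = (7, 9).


Enumerate multiples of P until we hit Q = (7, 9):
  1P = (7, 2)
  2P = (2, 0)
  3P = (7, 9)
Match found at i = 3.

k = 3


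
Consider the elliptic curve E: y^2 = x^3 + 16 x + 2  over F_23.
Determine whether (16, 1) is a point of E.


Check whether y^2 = x^3 + 16 x + 2 (mod 23) for (x, y) = (16, 1).
LHS: y^2 = 1^2 mod 23 = 1
RHS: x^3 + 16 x + 2 = 16^3 + 16*16 + 2 mod 23 = 7
LHS != RHS

No, not on the curve


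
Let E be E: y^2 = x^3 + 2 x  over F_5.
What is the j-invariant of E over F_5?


Delta = -16(4 a^3 + 27 b^2) mod 5 = 3
-1728 * (4 a)^3 = -1728 * (4*2)^3 mod 5 = 4
j = 4 * 3^(-1) mod 5 = 3

j = 3 (mod 5)


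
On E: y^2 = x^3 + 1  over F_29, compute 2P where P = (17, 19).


Doubling: s = (3 x1^2 + a) / (2 y1)
s = (3*17^2 + 0) / (2*19) mod 29 = 19
x3 = s^2 - 2 x1 mod 29 = 19^2 - 2*17 = 8
y3 = s (x1 - x3) - y1 mod 29 = 19 * (17 - 8) - 19 = 7

2P = (8, 7)


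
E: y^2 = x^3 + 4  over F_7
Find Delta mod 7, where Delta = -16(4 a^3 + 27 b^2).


4 a^3 + 27 b^2 = 4*0^3 + 27*4^2 = 0 + 432 = 432
Delta = -16 * (432) = -6912
Delta mod 7 = 4

Delta = 4 (mod 7)


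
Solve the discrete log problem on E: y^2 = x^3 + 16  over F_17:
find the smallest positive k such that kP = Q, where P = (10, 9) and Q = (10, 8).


Enumerate multiples of P until we hit Q = (10, 8):
  1P = (10, 9)
  2P = (16, 10)
  3P = (0, 4)
  4P = (3, 3)
  5P = (3, 14)
  6P = (0, 13)
  7P = (16, 7)
  8P = (10, 8)
Match found at i = 8.

k = 8


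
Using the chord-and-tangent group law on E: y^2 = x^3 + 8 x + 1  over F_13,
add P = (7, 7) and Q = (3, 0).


P != Q, so use the chord formula.
s = (y2 - y1) / (x2 - x1) = (6) / (9) mod 13 = 5
x3 = s^2 - x1 - x2 mod 13 = 5^2 - 7 - 3 = 2
y3 = s (x1 - x3) - y1 mod 13 = 5 * (7 - 2) - 7 = 5

P + Q = (2, 5)


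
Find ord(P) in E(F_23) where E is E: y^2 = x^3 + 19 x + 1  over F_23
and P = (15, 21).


Compute successive multiples of P until we hit O:
  1P = (15, 21)
  2P = (17, 4)
  3P = (0, 1)
  4P = (20, 3)
  5P = (12, 5)
  6P = (4, 7)
  7P = (6, 3)
  8P = (6, 20)
  ... (continuing to 15P)
  15P = O

ord(P) = 15


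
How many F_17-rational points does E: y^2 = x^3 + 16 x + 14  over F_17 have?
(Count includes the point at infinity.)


For each x in F_17, count y with y^2 = x^3 + 16 x + 14 mod 17:
  x = 3: RHS = 4, y in [2, 15]  -> 2 point(s)
  x = 5: RHS = 15, y in [7, 10]  -> 2 point(s)
  x = 8: RHS = 8, y in [5, 12]  -> 2 point(s)
  x = 10: RHS = 1, y in [1, 16]  -> 2 point(s)
  x = 11: RHS = 8, y in [5, 12]  -> 2 point(s)
  x = 12: RHS = 13, y in [8, 9]  -> 2 point(s)
  x = 15: RHS = 8, y in [5, 12]  -> 2 point(s)
Affine points: 14. Add the point at infinity: total = 15.

#E(F_17) = 15


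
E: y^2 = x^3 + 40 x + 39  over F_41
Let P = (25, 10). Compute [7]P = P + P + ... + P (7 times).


k = 7 = 111_2 (binary, LSB first: 111)
Double-and-add from P = (25, 10):
  bit 0 = 1: acc = O + (25, 10) = (25, 10)
  bit 1 = 1: acc = (25, 10) + (34, 20) = (5, 35)
  bit 2 = 1: acc = (5, 35) + (10, 2) = (22, 28)

7P = (22, 28)


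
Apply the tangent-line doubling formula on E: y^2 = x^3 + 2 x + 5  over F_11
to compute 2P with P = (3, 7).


Doubling: s = (3 x1^2 + a) / (2 y1)
s = (3*3^2 + 2) / (2*7) mod 11 = 6
x3 = s^2 - 2 x1 mod 11 = 6^2 - 2*3 = 8
y3 = s (x1 - x3) - y1 mod 11 = 6 * (3 - 8) - 7 = 7

2P = (8, 7)


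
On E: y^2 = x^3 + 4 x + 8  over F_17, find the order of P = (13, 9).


Compute successive multiples of P until we hit O:
  1P = (13, 9)
  2P = (9, 12)
  3P = (3, 9)
  4P = (1, 8)
  5P = (1, 9)
  6P = (3, 8)
  7P = (9, 5)
  8P = (13, 8)
  ... (continuing to 9P)
  9P = O

ord(P) = 9


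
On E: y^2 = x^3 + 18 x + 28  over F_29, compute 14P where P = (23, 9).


k = 14 = 1110_2 (binary, LSB first: 0111)
Double-and-add from P = (23, 9):
  bit 0 = 0: acc unchanged = O
  bit 1 = 1: acc = O + (3, 15) = (3, 15)
  bit 2 = 1: acc = (3, 15) + (18, 6) = (13, 20)
  bit 3 = 1: acc = (13, 20) + (6, 27) = (11, 7)

14P = (11, 7)


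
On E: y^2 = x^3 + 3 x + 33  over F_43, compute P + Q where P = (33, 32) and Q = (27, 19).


P != Q, so use the chord formula.
s = (y2 - y1) / (x2 - x1) = (30) / (37) mod 43 = 38
x3 = s^2 - x1 - x2 mod 43 = 38^2 - 33 - 27 = 8
y3 = s (x1 - x3) - y1 mod 43 = 38 * (33 - 8) - 32 = 15

P + Q = (8, 15)


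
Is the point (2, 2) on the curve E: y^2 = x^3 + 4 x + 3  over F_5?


Check whether y^2 = x^3 + 4 x + 3 (mod 5) for (x, y) = (2, 2).
LHS: y^2 = 2^2 mod 5 = 4
RHS: x^3 + 4 x + 3 = 2^3 + 4*2 + 3 mod 5 = 4
LHS = RHS

Yes, on the curve


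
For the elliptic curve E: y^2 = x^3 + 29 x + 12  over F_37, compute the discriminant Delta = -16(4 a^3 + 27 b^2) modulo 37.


4 a^3 + 27 b^2 = 4*29^3 + 27*12^2 = 97556 + 3888 = 101444
Delta = -16 * (101444) = -1623104
Delta mod 37 = 12

Delta = 12 (mod 37)


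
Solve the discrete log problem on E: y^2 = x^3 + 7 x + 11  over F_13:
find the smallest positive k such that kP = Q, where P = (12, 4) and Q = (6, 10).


Enumerate multiples of P until we hit Q = (6, 10):
  1P = (12, 4)
  2P = (6, 10)
Match found at i = 2.

k = 2


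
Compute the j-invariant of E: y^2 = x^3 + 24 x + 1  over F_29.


Delta = -16(4 a^3 + 27 b^2) mod 29 = 28
-1728 * (4 a)^3 = -1728 * (4*24)^3 mod 29 = 19
j = 19 * 28^(-1) mod 29 = 10

j = 10 (mod 29)


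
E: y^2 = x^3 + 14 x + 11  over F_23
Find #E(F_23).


For each x in F_23, count y with y^2 = x^3 + 14 x + 11 mod 23:
  x = 1: RHS = 3, y in [7, 16]  -> 2 point(s)
  x = 2: RHS = 1, y in [1, 22]  -> 2 point(s)
  x = 4: RHS = 16, y in [4, 19]  -> 2 point(s)
  x = 6: RHS = 12, y in [9, 14]  -> 2 point(s)
  x = 10: RHS = 1, y in [1, 22]  -> 2 point(s)
  x = 11: RHS = 1, y in [1, 22]  -> 2 point(s)
  x = 15: RHS = 8, y in [10, 13]  -> 2 point(s)
  x = 18: RHS = 0, y in [0]  -> 1 point(s)
  x = 19: RHS = 6, y in [11, 12]  -> 2 point(s)
Affine points: 17. Add the point at infinity: total = 18.

#E(F_23) = 18


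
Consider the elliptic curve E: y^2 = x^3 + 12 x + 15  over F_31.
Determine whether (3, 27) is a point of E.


Check whether y^2 = x^3 + 12 x + 15 (mod 31) for (x, y) = (3, 27).
LHS: y^2 = 27^2 mod 31 = 16
RHS: x^3 + 12 x + 15 = 3^3 + 12*3 + 15 mod 31 = 16
LHS = RHS

Yes, on the curve


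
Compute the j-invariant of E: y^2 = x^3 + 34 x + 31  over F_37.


Delta = -16(4 a^3 + 27 b^2) mod 37 = 14
-1728 * (4 a)^3 = -1728 * (4*34)^3 mod 37 = 10
j = 10 * 14^(-1) mod 37 = 6

j = 6 (mod 37)


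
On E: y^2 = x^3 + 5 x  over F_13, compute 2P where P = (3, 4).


k = 2 = 10_2 (binary, LSB first: 01)
Double-and-add from P = (3, 4):
  bit 0 = 0: acc unchanged = O
  bit 1 = 1: acc = O + (10, 7) = (10, 7)

2P = (10, 7)


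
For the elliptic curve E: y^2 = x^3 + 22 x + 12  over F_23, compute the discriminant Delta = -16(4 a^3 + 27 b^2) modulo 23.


4 a^3 + 27 b^2 = 4*22^3 + 27*12^2 = 42592 + 3888 = 46480
Delta = -16 * (46480) = -743680
Delta mod 23 = 2

Delta = 2 (mod 23)


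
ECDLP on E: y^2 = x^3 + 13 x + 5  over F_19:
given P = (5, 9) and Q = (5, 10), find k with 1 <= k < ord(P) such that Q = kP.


Enumerate multiples of P until we hit Q = (5, 10):
  1P = (5, 9)
  2P = (1, 0)
  3P = (5, 10)
Match found at i = 3.

k = 3


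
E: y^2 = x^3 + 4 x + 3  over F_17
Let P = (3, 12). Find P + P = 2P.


Doubling: s = (3 x1^2 + a) / (2 y1)
s = (3*3^2 + 4) / (2*12) mod 17 = 2
x3 = s^2 - 2 x1 mod 17 = 2^2 - 2*3 = 15
y3 = s (x1 - x3) - y1 mod 17 = 2 * (3 - 15) - 12 = 15

2P = (15, 15)


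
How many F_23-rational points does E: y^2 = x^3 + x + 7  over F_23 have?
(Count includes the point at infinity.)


For each x in F_23, count y with y^2 = x^3 + 1 x + 7 mod 23:
  x = 1: RHS = 9, y in [3, 20]  -> 2 point(s)
  x = 4: RHS = 6, y in [11, 12]  -> 2 point(s)
  x = 7: RHS = 12, y in [9, 14]  -> 2 point(s)
  x = 9: RHS = 9, y in [3, 20]  -> 2 point(s)
  x = 13: RHS = 9, y in [3, 20]  -> 2 point(s)
  x = 15: RHS = 16, y in [4, 19]  -> 2 point(s)
  x = 16: RHS = 2, y in [5, 18]  -> 2 point(s)
  x = 19: RHS = 8, y in [10, 13]  -> 2 point(s)
  x = 20: RHS = 0, y in [0]  -> 1 point(s)
Affine points: 17. Add the point at infinity: total = 18.

#E(F_23) = 18


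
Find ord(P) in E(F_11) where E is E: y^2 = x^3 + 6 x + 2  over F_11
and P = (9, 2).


Compute successive multiples of P until we hit O:
  1P = (9, 2)
  2P = (5, 5)
  3P = (1, 3)
  4P = (6, 10)
  5P = (8, 10)
  6P = (3, 5)
  7P = (2, 0)
  8P = (3, 6)
  ... (continuing to 14P)
  14P = O

ord(P) = 14


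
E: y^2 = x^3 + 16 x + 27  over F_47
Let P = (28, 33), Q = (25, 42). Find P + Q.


P != Q, so use the chord formula.
s = (y2 - y1) / (x2 - x1) = (9) / (44) mod 47 = 44
x3 = s^2 - x1 - x2 mod 47 = 44^2 - 28 - 25 = 3
y3 = s (x1 - x3) - y1 mod 47 = 44 * (28 - 3) - 33 = 33

P + Q = (3, 33)


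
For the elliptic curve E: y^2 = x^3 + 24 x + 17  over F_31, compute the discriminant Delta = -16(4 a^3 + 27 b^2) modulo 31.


4 a^3 + 27 b^2 = 4*24^3 + 27*17^2 = 55296 + 7803 = 63099
Delta = -16 * (63099) = -1009584
Delta mod 31 = 24

Delta = 24 (mod 31)


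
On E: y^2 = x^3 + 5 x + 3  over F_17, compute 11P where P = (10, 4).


k = 11 = 1011_2 (binary, LSB first: 1101)
Double-and-add from P = (10, 4):
  bit 0 = 1: acc = O + (10, 4) = (10, 4)
  bit 1 = 1: acc = (10, 4) + (1, 14) = (15, 11)
  bit 2 = 0: acc unchanged = (15, 11)
  bit 3 = 1: acc = (15, 11) + (4, 11) = (15, 6)

11P = (15, 6)


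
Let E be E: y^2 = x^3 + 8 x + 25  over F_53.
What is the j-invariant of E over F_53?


Delta = -16(4 a^3 + 27 b^2) mod 53 = 21
-1728 * (4 a)^3 = -1728 * (4*8)^3 mod 53 = 29
j = 29 * 21^(-1) mod 53 = 14

j = 14 (mod 53)


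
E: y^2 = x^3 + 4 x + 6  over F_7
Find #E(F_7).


For each x in F_7, count y with y^2 = x^3 + 4 x + 6 mod 7:
  x = 1: RHS = 4, y in [2, 5]  -> 2 point(s)
  x = 2: RHS = 1, y in [1, 6]  -> 2 point(s)
  x = 4: RHS = 2, y in [3, 4]  -> 2 point(s)
  x = 5: RHS = 4, y in [2, 5]  -> 2 point(s)
  x = 6: RHS = 1, y in [1, 6]  -> 2 point(s)
Affine points: 10. Add the point at infinity: total = 11.

#E(F_7) = 11


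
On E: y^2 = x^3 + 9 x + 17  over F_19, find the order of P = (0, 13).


Compute successive multiples of P until we hit O:
  1P = (0, 13)
  2P = (16, 18)
  3P = (10, 10)
  4P = (7, 10)
  5P = (18, 11)
  6P = (5, 15)
  7P = (2, 9)
  8P = (2, 10)
  ... (continuing to 15P)
  15P = O

ord(P) = 15


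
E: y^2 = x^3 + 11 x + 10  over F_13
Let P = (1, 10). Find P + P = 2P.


Doubling: s = (3 x1^2 + a) / (2 y1)
s = (3*1^2 + 11) / (2*10) mod 13 = 2
x3 = s^2 - 2 x1 mod 13 = 2^2 - 2*1 = 2
y3 = s (x1 - x3) - y1 mod 13 = 2 * (1 - 2) - 10 = 1

2P = (2, 1)


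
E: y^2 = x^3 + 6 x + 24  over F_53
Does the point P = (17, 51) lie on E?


Check whether y^2 = x^3 + 6 x + 24 (mod 53) for (x, y) = (17, 51).
LHS: y^2 = 51^2 mod 53 = 4
RHS: x^3 + 6 x + 24 = 17^3 + 6*17 + 24 mod 53 = 4
LHS = RHS

Yes, on the curve


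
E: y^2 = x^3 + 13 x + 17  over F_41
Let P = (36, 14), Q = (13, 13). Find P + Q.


P != Q, so use the chord formula.
s = (y2 - y1) / (x2 - x1) = (40) / (18) mod 41 = 25
x3 = s^2 - x1 - x2 mod 41 = 25^2 - 36 - 13 = 2
y3 = s (x1 - x3) - y1 mod 41 = 25 * (36 - 2) - 14 = 16

P + Q = (2, 16)


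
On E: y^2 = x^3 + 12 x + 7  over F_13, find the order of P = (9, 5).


Compute successive multiples of P until we hit O:
  1P = (9, 5)
  2P = (5, 6)
  3P = (8, 11)
  4P = (6, 3)
  5P = (10, 3)
  6P = (11, 12)
  7P = (2, 0)
  8P = (11, 1)
  ... (continuing to 14P)
  14P = O

ord(P) = 14


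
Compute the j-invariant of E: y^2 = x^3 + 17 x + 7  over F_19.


Delta = -16(4 a^3 + 27 b^2) mod 19 = 16
-1728 * (4 a)^3 = -1728 * (4*17)^3 mod 19 = 1
j = 1 * 16^(-1) mod 19 = 6

j = 6 (mod 19)


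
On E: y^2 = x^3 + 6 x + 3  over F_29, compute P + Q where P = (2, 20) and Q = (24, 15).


P != Q, so use the chord formula.
s = (y2 - y1) / (x2 - x1) = (24) / (22) mod 29 = 9
x3 = s^2 - x1 - x2 mod 29 = 9^2 - 2 - 24 = 26
y3 = s (x1 - x3) - y1 mod 29 = 9 * (2 - 26) - 20 = 25

P + Q = (26, 25)


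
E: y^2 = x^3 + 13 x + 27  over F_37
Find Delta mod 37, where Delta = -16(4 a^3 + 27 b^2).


4 a^3 + 27 b^2 = 4*13^3 + 27*27^2 = 8788 + 19683 = 28471
Delta = -16 * (28471) = -455536
Delta mod 37 = 8

Delta = 8 (mod 37)
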